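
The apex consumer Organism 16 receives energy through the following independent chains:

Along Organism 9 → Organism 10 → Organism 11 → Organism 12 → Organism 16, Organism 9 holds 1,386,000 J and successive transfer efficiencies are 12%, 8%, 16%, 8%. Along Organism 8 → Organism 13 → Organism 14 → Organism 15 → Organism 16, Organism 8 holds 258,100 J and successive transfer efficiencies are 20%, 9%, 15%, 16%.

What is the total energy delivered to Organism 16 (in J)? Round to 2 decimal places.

Via Organism 9: 1386000 × 0.12 × 0.08 × 0.16 × 0.08 = 170.31168 J
Via Organism 8: 258100 × 0.2 × 0.09 × 0.15 × 0.16 = 111.4992 J
Total at Organism 16: 170.31168 + 111.4992 = 281.81088 J

281.81 J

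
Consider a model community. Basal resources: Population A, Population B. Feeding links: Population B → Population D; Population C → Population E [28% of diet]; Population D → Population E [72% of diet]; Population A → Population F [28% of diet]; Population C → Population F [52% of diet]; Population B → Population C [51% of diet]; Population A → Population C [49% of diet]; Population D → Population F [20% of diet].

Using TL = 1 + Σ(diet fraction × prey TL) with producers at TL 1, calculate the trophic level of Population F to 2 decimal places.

2.72

Population C: 1 + (0.49×1 + 0.51×1) = 2
Population D: 1 + 1 = 2
Population E: 1 + (0.72×2 + 0.28×2) = 3
Population F: 1 + (0.52×2 + 0.28×1 + 0.2×2) = 2.72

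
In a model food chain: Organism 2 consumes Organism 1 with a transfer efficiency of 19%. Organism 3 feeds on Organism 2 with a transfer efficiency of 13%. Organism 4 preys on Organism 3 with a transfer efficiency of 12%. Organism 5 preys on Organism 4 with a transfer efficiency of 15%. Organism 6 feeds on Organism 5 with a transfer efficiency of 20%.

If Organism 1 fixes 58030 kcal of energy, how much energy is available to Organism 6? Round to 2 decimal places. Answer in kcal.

5.16 kcal

Organism 2: 58030 × 0.19 = 11025.7 kcal
Organism 3: 11025.7 × 0.13 = 1433.341 kcal
Organism 4: 1433.341 × 0.12 = 172.00092 kcal
Organism 5: 172.00092 × 0.15 = 25.800138 kcal
Organism 6: 25.800138 × 0.2 = 5.1600276 kcal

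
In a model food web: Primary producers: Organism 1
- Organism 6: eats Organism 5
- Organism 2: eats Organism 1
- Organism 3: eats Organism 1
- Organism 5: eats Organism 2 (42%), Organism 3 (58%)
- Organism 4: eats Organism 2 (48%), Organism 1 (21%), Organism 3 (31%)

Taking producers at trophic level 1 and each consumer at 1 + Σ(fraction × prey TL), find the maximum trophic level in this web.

4

Organism 2: 1 + 1 = 2
Organism 3: 1 + 1 = 2
Organism 4: 1 + (0.48×2 + 0.21×1 + 0.31×2) = 2.79
Organism 5: 1 + (0.42×2 + 0.58×2) = 3
Organism 6: 1 + 3 = 4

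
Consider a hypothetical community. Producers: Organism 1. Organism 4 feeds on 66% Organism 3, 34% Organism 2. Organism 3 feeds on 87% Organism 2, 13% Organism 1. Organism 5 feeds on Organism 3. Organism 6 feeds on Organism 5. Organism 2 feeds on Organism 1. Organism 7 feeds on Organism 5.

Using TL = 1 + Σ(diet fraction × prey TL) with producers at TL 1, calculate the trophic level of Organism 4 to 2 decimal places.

3.57

Organism 2: 1 + 1 = 2
Organism 3: 1 + (0.87×2 + 0.13×1) = 2.87
Organism 4: 1 + (0.66×2.87 + 0.34×2) = 3.5742
Organism 5: 1 + 2.87 = 3.87
Organism 6: 1 + 3.87 = 4.87
Organism 7: 1 + 3.87 = 4.87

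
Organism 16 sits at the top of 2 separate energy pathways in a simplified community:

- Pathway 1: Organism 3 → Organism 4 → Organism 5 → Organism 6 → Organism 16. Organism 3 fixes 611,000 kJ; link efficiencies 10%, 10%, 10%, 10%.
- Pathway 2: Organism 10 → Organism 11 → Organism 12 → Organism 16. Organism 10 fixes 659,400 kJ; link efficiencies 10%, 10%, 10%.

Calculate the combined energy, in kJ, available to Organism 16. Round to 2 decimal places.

Pathway 1: 611000 × 0.1 × 0.1 × 0.1 × 0.1 = 61.1 kJ
Pathway 2: 659400 × 0.1 × 0.1 × 0.1 = 659.4 kJ
Total at Organism 16: 61.1 + 659.4 = 720.5 kJ

720.50 kJ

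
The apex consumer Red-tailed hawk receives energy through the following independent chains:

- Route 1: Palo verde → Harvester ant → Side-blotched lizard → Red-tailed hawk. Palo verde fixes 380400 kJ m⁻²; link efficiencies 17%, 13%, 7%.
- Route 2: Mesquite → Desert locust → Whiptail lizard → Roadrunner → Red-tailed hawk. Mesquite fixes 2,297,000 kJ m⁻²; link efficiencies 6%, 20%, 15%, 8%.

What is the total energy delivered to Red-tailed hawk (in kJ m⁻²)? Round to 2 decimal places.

Route 1: 380400 × 0.17 × 0.13 × 0.07 = 588.4788 kJ m⁻²
Route 2: 2297000 × 0.06 × 0.2 × 0.15 × 0.08 = 330.768 kJ m⁻²
Total at Red-tailed hawk: 588.4788 + 330.768 = 919.2468 kJ m⁻²

919.25 kJ m⁻²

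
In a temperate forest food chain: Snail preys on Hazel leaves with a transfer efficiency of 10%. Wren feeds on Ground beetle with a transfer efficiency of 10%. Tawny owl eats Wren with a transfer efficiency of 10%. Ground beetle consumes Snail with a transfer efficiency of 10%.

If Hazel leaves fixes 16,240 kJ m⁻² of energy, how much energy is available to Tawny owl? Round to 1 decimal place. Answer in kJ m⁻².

Snail: 16240 × 0.1 = 1624 kJ m⁻²
Ground beetle: 1624 × 0.1 = 162.4 kJ m⁻²
Wren: 162.4 × 0.1 = 16.24 kJ m⁻²
Tawny owl: 16.24 × 0.1 = 1.624 kJ m⁻²

1.6 kJ m⁻²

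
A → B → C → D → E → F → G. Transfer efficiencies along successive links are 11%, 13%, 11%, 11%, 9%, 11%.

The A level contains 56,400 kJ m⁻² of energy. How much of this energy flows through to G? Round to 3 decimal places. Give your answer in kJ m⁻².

B: 56400 × 0.11 = 6204 kJ m⁻²
C: 6204 × 0.13 = 806.52 kJ m⁻²
D: 806.52 × 0.11 = 88.7172 kJ m⁻²
E: 88.7172 × 0.11 = 9.758892 kJ m⁻²
F: 9.758892 × 0.09 = 0.87830028 kJ m⁻²
G: 0.87830028 × 0.11 = 0.0966130308 kJ m⁻²

0.097 kJ m⁻²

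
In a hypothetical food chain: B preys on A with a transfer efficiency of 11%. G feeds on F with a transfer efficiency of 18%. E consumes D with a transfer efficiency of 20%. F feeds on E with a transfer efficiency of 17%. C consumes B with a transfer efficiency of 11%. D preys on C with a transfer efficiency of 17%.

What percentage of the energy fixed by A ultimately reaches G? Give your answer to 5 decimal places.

Product of link efficiencies: 0.11 × 0.11 × 0.17 × 0.2 × 0.17 × 0.18 = 0.00001258884
As a percentage: 0.00001258884 × 100 = 0.00126%

0.00126%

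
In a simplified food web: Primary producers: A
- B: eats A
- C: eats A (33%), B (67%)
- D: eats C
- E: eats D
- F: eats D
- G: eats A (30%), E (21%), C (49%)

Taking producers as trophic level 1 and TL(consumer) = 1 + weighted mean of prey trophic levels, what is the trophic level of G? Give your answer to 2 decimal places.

B: 1 + 1 = 2
C: 1 + (0.33×1 + 0.67×2) = 2.67
D: 1 + 2.67 = 3.67
E: 1 + 3.67 = 4.67
F: 1 + 3.67 = 4.67
G: 1 + (0.3×1 + 0.21×4.67 + 0.49×2.67) = 3.589

3.59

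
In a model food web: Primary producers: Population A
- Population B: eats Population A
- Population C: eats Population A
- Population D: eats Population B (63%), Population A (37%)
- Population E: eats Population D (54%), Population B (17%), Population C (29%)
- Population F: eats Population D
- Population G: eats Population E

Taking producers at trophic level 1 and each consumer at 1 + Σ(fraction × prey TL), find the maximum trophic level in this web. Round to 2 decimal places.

Population B: 1 + 1 = 2
Population C: 1 + 1 = 2
Population D: 1 + (0.63×2 + 0.37×1) = 2.63
Population E: 1 + (0.54×2.63 + 0.17×2 + 0.29×2) = 3.3402
Population F: 1 + 2.63 = 3.63
Population G: 1 + 3.3402 = 4.3402

4.34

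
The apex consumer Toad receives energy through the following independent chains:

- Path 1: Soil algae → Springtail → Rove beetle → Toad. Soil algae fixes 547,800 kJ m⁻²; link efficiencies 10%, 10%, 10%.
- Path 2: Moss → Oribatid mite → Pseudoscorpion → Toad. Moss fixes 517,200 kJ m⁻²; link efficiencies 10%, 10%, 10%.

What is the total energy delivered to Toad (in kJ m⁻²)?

Path 1: 547800 × 0.1 × 0.1 × 0.1 = 547.8 kJ m⁻²
Path 2: 517200 × 0.1 × 0.1 × 0.1 = 517.2 kJ m⁻²
Total at Toad: 547.8 + 517.2 = 1065 kJ m⁻²

1065 kJ m⁻²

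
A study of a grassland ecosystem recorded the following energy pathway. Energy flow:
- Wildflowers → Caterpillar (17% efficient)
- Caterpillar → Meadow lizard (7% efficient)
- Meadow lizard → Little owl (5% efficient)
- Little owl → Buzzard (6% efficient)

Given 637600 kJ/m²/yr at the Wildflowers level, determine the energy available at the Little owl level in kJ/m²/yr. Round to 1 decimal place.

Caterpillar: 637600 × 0.17 = 108392 kJ/m²/yr
Meadow lizard: 108392 × 0.07 = 7587.44 kJ/m²/yr
Little owl: 7587.44 × 0.05 = 379.372 kJ/m²/yr

379.4 kJ/m²/yr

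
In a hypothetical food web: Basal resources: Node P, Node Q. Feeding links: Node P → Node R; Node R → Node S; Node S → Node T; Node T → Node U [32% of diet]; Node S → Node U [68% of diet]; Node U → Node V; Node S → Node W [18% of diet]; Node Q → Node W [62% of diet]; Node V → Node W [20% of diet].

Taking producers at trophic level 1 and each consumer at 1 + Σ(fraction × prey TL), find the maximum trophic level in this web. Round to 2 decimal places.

5.32

Node R: 1 + 1 = 2
Node S: 1 + 2 = 3
Node T: 1 + 3 = 4
Node U: 1 + (0.32×4 + 0.68×3) = 4.32
Node V: 1 + 4.32 = 5.32
Node W: 1 + (0.18×3 + 0.62×1 + 0.2×5.32) = 3.224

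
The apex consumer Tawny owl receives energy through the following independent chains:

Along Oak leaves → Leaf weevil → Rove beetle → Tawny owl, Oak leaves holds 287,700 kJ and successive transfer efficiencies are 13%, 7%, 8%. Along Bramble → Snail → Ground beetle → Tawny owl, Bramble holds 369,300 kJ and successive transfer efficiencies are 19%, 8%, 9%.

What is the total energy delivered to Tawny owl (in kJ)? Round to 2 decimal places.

Via Oak leaves: 287700 × 0.13 × 0.07 × 0.08 = 209.4456 kJ
Via Bramble: 369300 × 0.19 × 0.08 × 0.09 = 505.2024 kJ
Total at Tawny owl: 209.4456 + 505.2024 = 714.648 kJ

714.65 kJ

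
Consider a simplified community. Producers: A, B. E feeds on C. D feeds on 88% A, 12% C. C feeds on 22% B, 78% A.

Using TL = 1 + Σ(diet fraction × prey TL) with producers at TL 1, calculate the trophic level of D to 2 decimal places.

C: 1 + (0.22×1 + 0.78×1) = 2
D: 1 + (0.88×1 + 0.12×2) = 2.12
E: 1 + 2 = 3

2.12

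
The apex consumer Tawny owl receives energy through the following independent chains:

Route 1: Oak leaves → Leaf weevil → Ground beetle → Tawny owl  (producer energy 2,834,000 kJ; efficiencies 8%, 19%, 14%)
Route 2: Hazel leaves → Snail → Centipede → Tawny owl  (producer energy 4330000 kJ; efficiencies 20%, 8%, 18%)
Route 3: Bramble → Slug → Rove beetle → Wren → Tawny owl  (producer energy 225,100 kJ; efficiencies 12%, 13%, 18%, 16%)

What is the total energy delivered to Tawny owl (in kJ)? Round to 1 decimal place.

Route 1: 2834000 × 0.08 × 0.19 × 0.14 = 6030.752 kJ
Route 2: 4330000 × 0.2 × 0.08 × 0.18 = 12470.4 kJ
Route 3: 225100 × 0.12 × 0.13 × 0.18 × 0.16 = 101.132928 kJ
Total at Tawny owl: 6030.752 + 12470.4 + 101.132928 = 18602.284928 kJ

18602.3 kJ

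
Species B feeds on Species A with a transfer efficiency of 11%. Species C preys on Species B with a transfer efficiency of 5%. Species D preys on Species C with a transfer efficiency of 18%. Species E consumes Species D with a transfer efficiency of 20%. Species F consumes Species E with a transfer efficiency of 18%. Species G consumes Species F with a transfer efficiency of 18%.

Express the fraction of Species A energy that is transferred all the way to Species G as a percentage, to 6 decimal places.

Product of link efficiencies: 0.11 × 0.05 × 0.18 × 0.2 × 0.18 × 0.18 = 0.0000064152
As a percentage: 0.0000064152 × 100 = 0.000642%

0.000642%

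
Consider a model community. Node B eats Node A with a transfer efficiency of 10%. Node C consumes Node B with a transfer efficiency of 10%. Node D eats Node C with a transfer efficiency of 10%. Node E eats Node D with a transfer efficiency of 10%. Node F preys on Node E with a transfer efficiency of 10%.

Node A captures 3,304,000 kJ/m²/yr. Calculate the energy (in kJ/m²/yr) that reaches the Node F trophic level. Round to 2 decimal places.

Node B: 3304000 × 0.1 = 330400 kJ/m²/yr
Node C: 330400 × 0.1 = 33040 kJ/m²/yr
Node D: 33040 × 0.1 = 3304 kJ/m²/yr
Node E: 3304 × 0.1 = 330.4 kJ/m²/yr
Node F: 330.4 × 0.1 = 33.04 kJ/m²/yr

33.04 kJ/m²/yr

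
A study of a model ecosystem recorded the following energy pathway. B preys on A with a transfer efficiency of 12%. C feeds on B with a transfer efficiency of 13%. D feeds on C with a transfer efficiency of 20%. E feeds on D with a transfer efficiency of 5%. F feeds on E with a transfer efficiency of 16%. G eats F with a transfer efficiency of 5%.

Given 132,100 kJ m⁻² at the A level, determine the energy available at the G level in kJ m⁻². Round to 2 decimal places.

B: 132100 × 0.12 = 15852 kJ m⁻²
C: 15852 × 0.13 = 2060.76 kJ m⁻²
D: 2060.76 × 0.2 = 412.152 kJ m⁻²
E: 412.152 × 0.05 = 20.6076 kJ m⁻²
F: 20.6076 × 0.16 = 3.297216 kJ m⁻²
G: 3.297216 × 0.05 = 0.1648608 kJ m⁻²

0.16 kJ m⁻²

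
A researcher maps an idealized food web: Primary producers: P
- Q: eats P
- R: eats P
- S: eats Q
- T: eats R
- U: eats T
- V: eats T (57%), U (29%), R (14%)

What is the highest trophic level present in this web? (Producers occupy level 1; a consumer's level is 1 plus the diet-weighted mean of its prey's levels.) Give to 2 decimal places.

4.15

Q: 1 + 1 = 2
R: 1 + 1 = 2
S: 1 + 2 = 3
T: 1 + 2 = 3
U: 1 + 3 = 4
V: 1 + (0.57×3 + 0.29×4 + 0.14×2) = 4.15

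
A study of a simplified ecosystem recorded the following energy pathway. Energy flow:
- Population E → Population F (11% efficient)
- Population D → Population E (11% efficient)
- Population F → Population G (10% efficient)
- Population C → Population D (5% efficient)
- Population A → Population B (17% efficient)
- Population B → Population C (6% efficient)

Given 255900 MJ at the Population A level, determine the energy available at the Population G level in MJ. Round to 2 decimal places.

0.16 MJ

Population B: 255900 × 0.17 = 43503 MJ
Population C: 43503 × 0.06 = 2610.18 MJ
Population D: 2610.18 × 0.05 = 130.509 MJ
Population E: 130.509 × 0.11 = 14.35599 MJ
Population F: 14.35599 × 0.11 = 1.5791589 MJ
Population G: 1.5791589 × 0.1 = 0.15791589 MJ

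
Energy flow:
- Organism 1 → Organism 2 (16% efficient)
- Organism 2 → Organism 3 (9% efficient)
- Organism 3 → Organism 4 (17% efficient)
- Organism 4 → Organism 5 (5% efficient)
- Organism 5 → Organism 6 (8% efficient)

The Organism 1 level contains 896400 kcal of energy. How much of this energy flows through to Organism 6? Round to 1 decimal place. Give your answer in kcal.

8.8 kcal

Organism 2: 896400 × 0.16 = 143424 kcal
Organism 3: 143424 × 0.09 = 12908.16 kcal
Organism 4: 12908.16 × 0.17 = 2194.3872 kcal
Organism 5: 2194.3872 × 0.05 = 109.71936 kcal
Organism 6: 109.71936 × 0.08 = 8.7775488 kcal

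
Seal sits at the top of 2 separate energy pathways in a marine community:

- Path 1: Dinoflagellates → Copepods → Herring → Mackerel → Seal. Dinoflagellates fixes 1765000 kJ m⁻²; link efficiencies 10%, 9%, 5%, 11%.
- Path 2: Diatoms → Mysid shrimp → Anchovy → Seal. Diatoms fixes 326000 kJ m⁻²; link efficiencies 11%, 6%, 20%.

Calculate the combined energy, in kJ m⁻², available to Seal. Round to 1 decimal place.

517.7 kJ m⁻²

Path 1: 1765000 × 0.1 × 0.09 × 0.05 × 0.11 = 87.3675 kJ m⁻²
Path 2: 326000 × 0.11 × 0.06 × 0.2 = 430.32 kJ m⁻²
Total at Seal: 87.3675 + 430.32 = 517.6875 kJ m⁻²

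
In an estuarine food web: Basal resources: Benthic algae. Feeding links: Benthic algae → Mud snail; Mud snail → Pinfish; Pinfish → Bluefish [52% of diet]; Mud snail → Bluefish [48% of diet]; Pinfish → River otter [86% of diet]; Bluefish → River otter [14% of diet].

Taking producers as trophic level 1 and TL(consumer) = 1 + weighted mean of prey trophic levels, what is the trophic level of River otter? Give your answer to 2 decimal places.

Mud snail: 1 + 1 = 2
Pinfish: 1 + 2 = 3
Bluefish: 1 + (0.52×3 + 0.48×2) = 3.52
River otter: 1 + (0.86×3 + 0.14×3.52) = 4.0728

4.07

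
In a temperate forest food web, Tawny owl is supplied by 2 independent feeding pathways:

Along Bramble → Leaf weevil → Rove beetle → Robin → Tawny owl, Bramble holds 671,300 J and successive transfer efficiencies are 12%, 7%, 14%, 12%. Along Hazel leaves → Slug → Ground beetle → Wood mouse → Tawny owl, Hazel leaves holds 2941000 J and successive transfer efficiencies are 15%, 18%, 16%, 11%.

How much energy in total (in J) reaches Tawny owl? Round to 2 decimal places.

Via Bramble: 671300 × 0.12 × 0.07 × 0.14 × 0.12 = 94.733856 J
Via Hazel leaves: 2941000 × 0.15 × 0.18 × 0.16 × 0.11 = 1397.5632 J
Total at Tawny owl: 94.733856 + 1397.5632 = 1492.297056 J

1492.30 J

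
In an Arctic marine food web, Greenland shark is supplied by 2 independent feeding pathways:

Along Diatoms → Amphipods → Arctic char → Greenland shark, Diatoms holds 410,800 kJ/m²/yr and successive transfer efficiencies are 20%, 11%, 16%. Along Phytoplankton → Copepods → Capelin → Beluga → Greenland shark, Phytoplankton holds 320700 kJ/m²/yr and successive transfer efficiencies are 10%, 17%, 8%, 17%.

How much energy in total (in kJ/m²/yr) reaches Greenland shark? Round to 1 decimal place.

1520.2 kJ/m²/yr

Via Diatoms: 410800 × 0.2 × 0.11 × 0.16 = 1446.016 kJ/m²/yr
Via Phytoplankton: 320700 × 0.1 × 0.17 × 0.08 × 0.17 = 74.14584 kJ/m²/yr
Total at Greenland shark: 1446.016 + 74.14584 = 1520.16184 kJ/m²/yr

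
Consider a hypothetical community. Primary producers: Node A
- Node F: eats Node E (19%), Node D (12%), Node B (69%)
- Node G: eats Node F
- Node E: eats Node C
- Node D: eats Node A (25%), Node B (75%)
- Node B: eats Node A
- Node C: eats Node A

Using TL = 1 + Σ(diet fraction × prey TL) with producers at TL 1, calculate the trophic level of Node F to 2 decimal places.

Node B: 1 + 1 = 2
Node C: 1 + 1 = 2
Node D: 1 + (0.25×1 + 0.75×2) = 2.75
Node E: 1 + 2 = 3
Node F: 1 + (0.19×3 + 0.12×2.75 + 0.69×2) = 3.28
Node G: 1 + 3.28 = 4.28

3.28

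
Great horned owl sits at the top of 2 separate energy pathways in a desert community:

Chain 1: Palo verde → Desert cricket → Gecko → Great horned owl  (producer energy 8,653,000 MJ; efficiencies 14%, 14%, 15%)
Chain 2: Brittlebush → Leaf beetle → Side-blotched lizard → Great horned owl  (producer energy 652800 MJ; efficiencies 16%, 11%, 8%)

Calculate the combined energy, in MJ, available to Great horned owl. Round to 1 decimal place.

26359.0 MJ

Chain 1: 8653000 × 0.14 × 0.14 × 0.15 = 25439.82 MJ
Chain 2: 652800 × 0.16 × 0.11 × 0.08 = 919.1424 MJ
Total at Great horned owl: 25439.82 + 919.1424 = 26358.9624 MJ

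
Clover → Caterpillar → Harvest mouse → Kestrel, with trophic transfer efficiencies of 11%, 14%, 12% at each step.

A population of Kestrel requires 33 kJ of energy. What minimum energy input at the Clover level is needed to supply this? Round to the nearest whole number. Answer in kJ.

17857 kJ

Cumulative transfer efficiency: 0.11 × 0.14 × 0.12 = 0.001848
Clover energy = 33 / 0.001848 = 17857 kJ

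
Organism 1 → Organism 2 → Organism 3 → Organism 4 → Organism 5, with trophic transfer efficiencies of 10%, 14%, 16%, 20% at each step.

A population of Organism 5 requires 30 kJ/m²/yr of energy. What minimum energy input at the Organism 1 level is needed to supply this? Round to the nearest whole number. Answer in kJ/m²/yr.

66964 kJ/m²/yr

Cumulative transfer efficiency: 0.1 × 0.14 × 0.16 × 0.2 = 0.000448
Organism 1 energy = 30 / 0.000448 = 66964 kJ/m²/yr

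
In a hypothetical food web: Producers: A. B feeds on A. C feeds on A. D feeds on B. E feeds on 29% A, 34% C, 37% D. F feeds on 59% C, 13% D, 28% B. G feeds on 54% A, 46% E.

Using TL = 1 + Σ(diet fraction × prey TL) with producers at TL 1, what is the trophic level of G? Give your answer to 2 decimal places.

B: 1 + 1 = 2
C: 1 + 1 = 2
D: 1 + 2 = 3
E: 1 + (0.29×1 + 0.34×2 + 0.37×3) = 3.08
F: 1 + (0.59×2 + 0.13×3 + 0.28×2) = 3.13
G: 1 + (0.54×1 + 0.46×3.08) = 2.9568

2.96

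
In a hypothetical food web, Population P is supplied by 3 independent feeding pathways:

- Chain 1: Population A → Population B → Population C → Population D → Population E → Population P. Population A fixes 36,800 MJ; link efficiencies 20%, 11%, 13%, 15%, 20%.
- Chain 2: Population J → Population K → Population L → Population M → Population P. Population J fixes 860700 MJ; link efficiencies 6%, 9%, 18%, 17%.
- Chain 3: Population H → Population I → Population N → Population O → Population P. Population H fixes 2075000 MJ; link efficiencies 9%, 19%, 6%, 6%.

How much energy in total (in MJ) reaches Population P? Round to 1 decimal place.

Chain 1: 36800 × 0.2 × 0.11 × 0.13 × 0.15 × 0.2 = 3.15744 MJ
Chain 2: 860700 × 0.06 × 0.09 × 0.18 × 0.17 = 142.222068 MJ
Chain 3: 2075000 × 0.09 × 0.19 × 0.06 × 0.06 = 127.737 MJ
Total at Population P: 3.15744 + 142.222068 + 127.737 = 273.116508 MJ

273.1 MJ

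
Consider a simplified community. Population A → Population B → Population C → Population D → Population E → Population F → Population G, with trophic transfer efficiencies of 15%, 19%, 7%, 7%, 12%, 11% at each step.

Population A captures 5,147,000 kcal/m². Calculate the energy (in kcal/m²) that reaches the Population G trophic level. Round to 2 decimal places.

Population B: 5147000 × 0.15 = 772050 kcal/m²
Population C: 772050 × 0.19 = 146689.5 kcal/m²
Population D: 146689.5 × 0.07 = 10268.265 kcal/m²
Population E: 10268.265 × 0.07 = 718.77855 kcal/m²
Population F: 718.77855 × 0.12 = 86.253426 kcal/m²
Population G: 86.253426 × 0.11 = 9.48787686 kcal/m²

9.49 kcal/m²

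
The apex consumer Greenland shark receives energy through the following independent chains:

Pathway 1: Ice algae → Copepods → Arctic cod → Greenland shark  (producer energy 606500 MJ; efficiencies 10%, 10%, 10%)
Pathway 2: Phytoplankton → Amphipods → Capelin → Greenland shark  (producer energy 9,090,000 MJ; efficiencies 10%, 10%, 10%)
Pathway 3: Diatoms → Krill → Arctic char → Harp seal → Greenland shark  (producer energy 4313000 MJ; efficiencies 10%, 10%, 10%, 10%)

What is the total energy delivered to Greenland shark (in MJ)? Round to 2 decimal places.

Pathway 1: 606500 × 0.1 × 0.1 × 0.1 = 606.5 MJ
Pathway 2: 9090000 × 0.1 × 0.1 × 0.1 = 9090 MJ
Pathway 3: 4313000 × 0.1 × 0.1 × 0.1 × 0.1 = 431.3 MJ
Total at Greenland shark: 606.5 + 9090 + 431.3 = 10127.8 MJ

10127.80 MJ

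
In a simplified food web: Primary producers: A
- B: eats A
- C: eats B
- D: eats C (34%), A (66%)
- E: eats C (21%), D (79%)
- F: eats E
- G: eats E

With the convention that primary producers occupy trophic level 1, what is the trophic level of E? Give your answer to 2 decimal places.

3.75

B: 1 + 1 = 2
C: 1 + 2 = 3
D: 1 + (0.34×3 + 0.66×1) = 2.68
E: 1 + (0.21×3 + 0.79×2.68) = 3.7472
F: 1 + 3.7472 = 4.7472
G: 1 + 3.7472 = 4.7472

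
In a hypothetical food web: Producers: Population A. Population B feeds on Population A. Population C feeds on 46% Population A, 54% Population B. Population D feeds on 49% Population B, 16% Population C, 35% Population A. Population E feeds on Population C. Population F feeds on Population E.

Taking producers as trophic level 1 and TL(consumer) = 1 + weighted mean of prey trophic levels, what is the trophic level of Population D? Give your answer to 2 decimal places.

Population B: 1 + 1 = 2
Population C: 1 + (0.46×1 + 0.54×2) = 2.54
Population D: 1 + (0.49×2 + 0.16×2.54 + 0.35×1) = 2.7364
Population E: 1 + 2.54 = 3.54
Population F: 1 + 3.54 = 4.54

2.74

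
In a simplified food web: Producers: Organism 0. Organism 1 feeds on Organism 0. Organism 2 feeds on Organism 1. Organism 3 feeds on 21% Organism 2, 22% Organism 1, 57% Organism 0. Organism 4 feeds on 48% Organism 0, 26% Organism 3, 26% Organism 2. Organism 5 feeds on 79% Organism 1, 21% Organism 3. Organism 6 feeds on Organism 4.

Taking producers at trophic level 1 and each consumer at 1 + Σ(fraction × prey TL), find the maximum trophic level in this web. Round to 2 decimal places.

3.95

Organism 1: 1 + 1 = 2
Organism 2: 1 + 2 = 3
Organism 3: 1 + (0.21×3 + 0.22×2 + 0.57×1) = 2.64
Organism 4: 1 + (0.48×1 + 0.26×2.64 + 0.26×3) = 2.9464
Organism 5: 1 + (0.79×2 + 0.21×2.64) = 3.1344
Organism 6: 1 + 2.9464 = 3.9464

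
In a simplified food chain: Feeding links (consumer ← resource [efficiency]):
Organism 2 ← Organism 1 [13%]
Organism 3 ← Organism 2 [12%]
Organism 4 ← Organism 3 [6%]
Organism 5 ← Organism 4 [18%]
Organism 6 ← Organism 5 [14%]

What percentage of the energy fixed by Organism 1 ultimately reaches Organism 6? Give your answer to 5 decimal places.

Product of link efficiencies: 0.13 × 0.12 × 0.06 × 0.18 × 0.14 = 0.0000235872
As a percentage: 0.0000235872 × 100 = 0.00236%

0.00236%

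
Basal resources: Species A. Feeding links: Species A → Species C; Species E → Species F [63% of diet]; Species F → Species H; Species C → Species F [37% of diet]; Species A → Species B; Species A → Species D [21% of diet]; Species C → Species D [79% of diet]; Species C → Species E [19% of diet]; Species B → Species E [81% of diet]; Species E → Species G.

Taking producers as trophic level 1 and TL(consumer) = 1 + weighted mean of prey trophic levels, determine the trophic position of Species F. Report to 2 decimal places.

3.63

Species B: 1 + 1 = 2
Species C: 1 + 1 = 2
Species D: 1 + (0.21×1 + 0.79×2) = 2.79
Species E: 1 + (0.81×2 + 0.19×2) = 3
Species F: 1 + (0.63×3 + 0.37×2) = 3.63
Species G: 1 + 3 = 4
Species H: 1 + 3.63 = 4.63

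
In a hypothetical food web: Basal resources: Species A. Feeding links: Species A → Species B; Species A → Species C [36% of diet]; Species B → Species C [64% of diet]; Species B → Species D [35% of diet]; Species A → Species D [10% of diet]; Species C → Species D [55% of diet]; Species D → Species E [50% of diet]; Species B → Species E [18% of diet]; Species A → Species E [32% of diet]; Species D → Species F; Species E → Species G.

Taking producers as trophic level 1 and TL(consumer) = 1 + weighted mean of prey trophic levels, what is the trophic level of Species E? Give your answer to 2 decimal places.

3.31

Species B: 1 + 1 = 2
Species C: 1 + (0.36×1 + 0.64×2) = 2.64
Species D: 1 + (0.35×2 + 0.1×1 + 0.55×2.64) = 3.252
Species E: 1 + (0.5×3.252 + 0.18×2 + 0.32×1) = 3.306
Species F: 1 + 3.252 = 4.252
Species G: 1 + 3.306 = 4.306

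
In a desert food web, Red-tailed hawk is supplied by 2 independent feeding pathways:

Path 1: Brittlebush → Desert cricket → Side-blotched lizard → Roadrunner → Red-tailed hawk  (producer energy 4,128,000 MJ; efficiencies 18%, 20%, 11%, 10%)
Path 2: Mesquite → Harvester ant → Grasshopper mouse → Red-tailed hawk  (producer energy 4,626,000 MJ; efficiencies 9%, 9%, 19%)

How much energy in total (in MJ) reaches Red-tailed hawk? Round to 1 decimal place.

8754.1 MJ

Path 1: 4128000 × 0.18 × 0.2 × 0.11 × 0.1 = 1634.688 MJ
Path 2: 4626000 × 0.09 × 0.09 × 0.19 = 7119.414 MJ
Total at Red-tailed hawk: 1634.688 + 7119.414 = 8754.102 MJ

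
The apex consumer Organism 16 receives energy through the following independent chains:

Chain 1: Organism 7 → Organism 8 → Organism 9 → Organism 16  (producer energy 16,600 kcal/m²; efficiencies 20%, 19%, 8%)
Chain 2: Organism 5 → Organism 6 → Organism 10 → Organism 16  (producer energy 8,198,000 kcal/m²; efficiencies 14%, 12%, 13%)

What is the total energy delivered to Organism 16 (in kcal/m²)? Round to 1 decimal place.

17954.9 kcal/m²

Chain 1: 16600 × 0.2 × 0.19 × 0.08 = 50.464 kcal/m²
Chain 2: 8198000 × 0.14 × 0.12 × 0.13 = 17904.432 kcal/m²
Total at Organism 16: 50.464 + 17904.432 = 17954.896 kcal/m²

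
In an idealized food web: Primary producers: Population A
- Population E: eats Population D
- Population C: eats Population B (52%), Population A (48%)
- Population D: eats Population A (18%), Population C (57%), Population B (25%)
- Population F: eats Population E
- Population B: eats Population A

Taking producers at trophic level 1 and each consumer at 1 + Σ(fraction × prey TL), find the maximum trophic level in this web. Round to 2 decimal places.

Population B: 1 + 1 = 2
Population C: 1 + (0.52×2 + 0.48×1) = 2.52
Population D: 1 + (0.18×1 + 0.57×2.52 + 0.25×2) = 3.1164
Population E: 1 + 3.1164 = 4.1164
Population F: 1 + 4.1164 = 5.1164

5.12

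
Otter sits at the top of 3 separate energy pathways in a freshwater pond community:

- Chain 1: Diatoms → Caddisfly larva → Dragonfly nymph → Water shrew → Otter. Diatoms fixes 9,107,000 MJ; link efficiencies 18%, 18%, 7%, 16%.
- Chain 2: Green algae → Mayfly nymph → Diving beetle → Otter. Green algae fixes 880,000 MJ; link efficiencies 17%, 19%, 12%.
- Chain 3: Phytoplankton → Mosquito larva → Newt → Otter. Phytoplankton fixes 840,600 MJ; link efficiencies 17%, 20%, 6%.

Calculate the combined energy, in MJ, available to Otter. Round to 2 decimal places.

8430.45 MJ

Chain 1: 9107000 × 0.18 × 0.18 × 0.07 × 0.16 = 3304.74816 MJ
Chain 2: 880000 × 0.17 × 0.19 × 0.12 = 3410.88 MJ
Chain 3: 840600 × 0.17 × 0.2 × 0.06 = 1714.824 MJ
Total at Otter: 3304.74816 + 3410.88 + 1714.824 = 8430.45216 MJ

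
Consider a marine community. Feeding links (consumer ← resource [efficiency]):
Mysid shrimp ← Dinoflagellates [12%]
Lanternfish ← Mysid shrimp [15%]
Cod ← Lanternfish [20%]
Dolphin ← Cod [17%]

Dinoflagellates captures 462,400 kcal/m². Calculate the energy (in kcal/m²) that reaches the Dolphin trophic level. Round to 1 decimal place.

Mysid shrimp: 462400 × 0.12 = 55488 kcal/m²
Lanternfish: 55488 × 0.15 = 8323.2 kcal/m²
Cod: 8323.2 × 0.2 = 1664.64 kcal/m²
Dolphin: 1664.64 × 0.17 = 282.9888 kcal/m²

283.0 kcal/m²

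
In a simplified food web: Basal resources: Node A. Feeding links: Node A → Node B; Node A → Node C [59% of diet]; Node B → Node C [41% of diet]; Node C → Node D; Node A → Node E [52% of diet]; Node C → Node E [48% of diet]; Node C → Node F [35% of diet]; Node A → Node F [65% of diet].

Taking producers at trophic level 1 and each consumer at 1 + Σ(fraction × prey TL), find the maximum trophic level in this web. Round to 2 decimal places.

3.41

Node B: 1 + 1 = 2
Node C: 1 + (0.59×1 + 0.41×2) = 2.41
Node D: 1 + 2.41 = 3.41
Node E: 1 + (0.52×1 + 0.48×2.41) = 2.6768
Node F: 1 + (0.35×2.41 + 0.65×1) = 2.4935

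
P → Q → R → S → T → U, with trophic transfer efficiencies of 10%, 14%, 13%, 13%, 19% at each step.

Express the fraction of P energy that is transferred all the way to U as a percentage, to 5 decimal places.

0.00450%

Product of link efficiencies: 0.1 × 0.14 × 0.13 × 0.13 × 0.19 = 0.000044954
As a percentage: 0.000044954 × 100 = 0.00450%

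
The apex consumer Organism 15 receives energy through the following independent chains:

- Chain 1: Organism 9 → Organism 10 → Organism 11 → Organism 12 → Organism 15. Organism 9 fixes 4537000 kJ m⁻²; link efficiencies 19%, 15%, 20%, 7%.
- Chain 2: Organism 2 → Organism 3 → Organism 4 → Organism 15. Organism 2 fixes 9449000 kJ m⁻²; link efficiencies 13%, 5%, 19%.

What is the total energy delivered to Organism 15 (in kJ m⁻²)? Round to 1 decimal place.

Chain 1: 4537000 × 0.19 × 0.15 × 0.2 × 0.07 = 1810.263 kJ m⁻²
Chain 2: 9449000 × 0.13 × 0.05 × 0.19 = 11669.515 kJ m⁻²
Total at Organism 15: 1810.263 + 11669.515 = 13479.778 kJ m⁻²

13479.8 kJ m⁻²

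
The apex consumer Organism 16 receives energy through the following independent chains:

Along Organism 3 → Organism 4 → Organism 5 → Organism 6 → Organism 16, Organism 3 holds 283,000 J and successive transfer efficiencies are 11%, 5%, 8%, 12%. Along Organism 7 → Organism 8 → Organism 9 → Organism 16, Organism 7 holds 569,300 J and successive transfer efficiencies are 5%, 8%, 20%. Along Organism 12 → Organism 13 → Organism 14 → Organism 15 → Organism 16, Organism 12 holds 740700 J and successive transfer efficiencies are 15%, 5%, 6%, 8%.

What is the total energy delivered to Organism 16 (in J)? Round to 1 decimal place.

497.0 J

Via Organism 3: 283000 × 0.11 × 0.05 × 0.08 × 0.12 = 14.9424 J
Via Organism 7: 569300 × 0.05 × 0.08 × 0.2 = 455.44 J
Via Organism 12: 740700 × 0.15 × 0.05 × 0.06 × 0.08 = 26.6652 J
Total at Organism 16: 14.9424 + 455.44 + 26.6652 = 497.0476 J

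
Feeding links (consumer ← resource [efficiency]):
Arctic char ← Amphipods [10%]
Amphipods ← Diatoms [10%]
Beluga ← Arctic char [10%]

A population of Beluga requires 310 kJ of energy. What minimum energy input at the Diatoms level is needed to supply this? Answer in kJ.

310000 kJ

Cumulative transfer efficiency: 0.1 × 0.1 × 0.1 = 0.001
Diatoms energy = 310 / 0.001 = 310000 kJ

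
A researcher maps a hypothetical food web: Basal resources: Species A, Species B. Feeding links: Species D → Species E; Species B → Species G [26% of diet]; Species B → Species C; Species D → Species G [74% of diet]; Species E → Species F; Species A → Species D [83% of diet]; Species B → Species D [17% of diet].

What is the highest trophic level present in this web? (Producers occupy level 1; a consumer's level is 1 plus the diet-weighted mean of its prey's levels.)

4

Species C: 1 + 1 = 2
Species D: 1 + (0.83×1 + 0.17×1) = 2
Species E: 1 + 2 = 3
Species F: 1 + 3 = 4
Species G: 1 + (0.26×1 + 0.74×2) = 2.74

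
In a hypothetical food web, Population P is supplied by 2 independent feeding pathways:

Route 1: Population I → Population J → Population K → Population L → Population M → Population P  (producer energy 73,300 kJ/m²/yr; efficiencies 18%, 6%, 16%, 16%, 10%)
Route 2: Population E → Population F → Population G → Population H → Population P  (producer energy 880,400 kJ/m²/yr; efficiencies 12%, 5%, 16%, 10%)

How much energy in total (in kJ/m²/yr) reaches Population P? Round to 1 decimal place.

86.5 kJ/m²/yr

Route 1: 73300 × 0.18 × 0.06 × 0.16 × 0.16 × 0.1 = 2.0265984 kJ/m²/yr
Route 2: 880400 × 0.12 × 0.05 × 0.16 × 0.1 = 84.5184 kJ/m²/yr
Total at Population P: 2.0265984 + 84.5184 = 86.5449984 kJ/m²/yr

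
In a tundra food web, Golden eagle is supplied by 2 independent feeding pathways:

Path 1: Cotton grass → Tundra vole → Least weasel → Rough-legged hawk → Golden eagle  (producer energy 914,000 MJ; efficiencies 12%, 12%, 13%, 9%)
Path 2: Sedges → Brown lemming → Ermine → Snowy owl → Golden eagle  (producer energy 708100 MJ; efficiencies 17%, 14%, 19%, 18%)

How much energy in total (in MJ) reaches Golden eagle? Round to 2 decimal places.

Path 1: 914000 × 0.12 × 0.12 × 0.13 × 0.09 = 153.99072 MJ
Path 2: 708100 × 0.17 × 0.14 × 0.19 × 0.18 = 576.365076 MJ
Total at Golden eagle: 153.99072 + 576.365076 = 730.355796 MJ

730.36 MJ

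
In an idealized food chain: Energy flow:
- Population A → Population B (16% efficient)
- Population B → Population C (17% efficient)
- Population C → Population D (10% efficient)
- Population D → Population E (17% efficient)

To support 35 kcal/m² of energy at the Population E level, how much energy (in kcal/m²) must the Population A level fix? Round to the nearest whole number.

Cumulative transfer efficiency: 0.16 × 0.17 × 0.1 × 0.17 = 0.0004624
Population A energy = 35 / 0.0004624 = 75692 kcal/m²

75692 kcal/m²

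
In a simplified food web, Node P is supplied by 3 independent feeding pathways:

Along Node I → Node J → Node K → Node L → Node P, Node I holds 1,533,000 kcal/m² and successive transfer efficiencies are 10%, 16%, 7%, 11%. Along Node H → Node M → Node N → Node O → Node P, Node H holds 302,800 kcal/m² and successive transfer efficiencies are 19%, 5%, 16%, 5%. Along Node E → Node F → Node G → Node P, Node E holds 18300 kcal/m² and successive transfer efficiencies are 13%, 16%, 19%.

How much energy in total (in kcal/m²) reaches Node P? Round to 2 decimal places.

284.20 kcal/m²

Via Node I: 1533000 × 0.1 × 0.16 × 0.07 × 0.11 = 188.8656 kcal/m²
Via Node H: 302800 × 0.19 × 0.05 × 0.16 × 0.05 = 23.0128 kcal/m²
Via Node E: 18300 × 0.13 × 0.16 × 0.19 = 72.3216 kcal/m²
Total at Node P: 188.8656 + 23.0128 + 72.3216 = 284.2 kcal/m²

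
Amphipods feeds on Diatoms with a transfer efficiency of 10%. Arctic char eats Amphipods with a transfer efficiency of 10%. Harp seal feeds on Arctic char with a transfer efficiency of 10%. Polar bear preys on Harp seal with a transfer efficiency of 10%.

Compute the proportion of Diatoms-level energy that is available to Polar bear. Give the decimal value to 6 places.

Product of link efficiencies: 0.1 × 0.1 × 0.1 × 0.1 = 0.0001

0.000100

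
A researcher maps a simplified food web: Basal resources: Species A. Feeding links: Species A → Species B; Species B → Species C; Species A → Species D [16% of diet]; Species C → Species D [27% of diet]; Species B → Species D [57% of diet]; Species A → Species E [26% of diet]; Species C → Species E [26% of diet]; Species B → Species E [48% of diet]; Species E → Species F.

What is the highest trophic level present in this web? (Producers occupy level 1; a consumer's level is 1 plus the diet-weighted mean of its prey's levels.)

Species B: 1 + 1 = 2
Species C: 1 + 2 = 3
Species D: 1 + (0.16×1 + 0.27×3 + 0.57×2) = 3.11
Species E: 1 + (0.26×1 + 0.26×3 + 0.48×2) = 3
Species F: 1 + 3 = 4

4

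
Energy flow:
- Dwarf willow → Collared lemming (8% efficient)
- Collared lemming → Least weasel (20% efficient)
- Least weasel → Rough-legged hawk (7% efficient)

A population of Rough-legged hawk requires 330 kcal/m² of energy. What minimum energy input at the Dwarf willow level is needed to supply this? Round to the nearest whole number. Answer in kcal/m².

294643 kcal/m²

Cumulative transfer efficiency: 0.08 × 0.2 × 0.07 = 0.00112
Dwarf willow energy = 330 / 0.00112 = 294643 kcal/m²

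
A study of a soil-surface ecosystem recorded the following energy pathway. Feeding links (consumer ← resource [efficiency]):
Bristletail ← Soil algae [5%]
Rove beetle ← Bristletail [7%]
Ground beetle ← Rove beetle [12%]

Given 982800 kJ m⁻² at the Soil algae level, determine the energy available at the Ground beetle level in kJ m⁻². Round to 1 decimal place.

412.8 kJ m⁻²

Bristletail: 982800 × 0.05 = 49140 kJ m⁻²
Rove beetle: 49140 × 0.07 = 3439.8 kJ m⁻²
Ground beetle: 3439.8 × 0.12 = 412.776 kJ m⁻²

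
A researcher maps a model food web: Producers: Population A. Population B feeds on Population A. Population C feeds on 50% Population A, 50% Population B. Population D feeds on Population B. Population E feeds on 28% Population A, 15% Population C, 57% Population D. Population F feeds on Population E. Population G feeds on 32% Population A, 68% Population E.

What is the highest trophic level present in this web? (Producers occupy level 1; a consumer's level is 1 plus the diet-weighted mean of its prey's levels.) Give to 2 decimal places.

Population B: 1 + 1 = 2
Population C: 1 + (0.5×1 + 0.5×2) = 2.5
Population D: 1 + 2 = 3
Population E: 1 + (0.28×1 + 0.15×2.5 + 0.57×3) = 3.365
Population F: 1 + 3.365 = 4.365
Population G: 1 + (0.32×1 + 0.68×3.365) = 3.6082

4.37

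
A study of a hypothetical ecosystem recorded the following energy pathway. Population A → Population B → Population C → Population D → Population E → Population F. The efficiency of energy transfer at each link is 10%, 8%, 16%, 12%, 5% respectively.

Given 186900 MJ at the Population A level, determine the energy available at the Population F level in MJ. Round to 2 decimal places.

1.44 MJ

Population B: 186900 × 0.1 = 18690 MJ
Population C: 18690 × 0.08 = 1495.2 MJ
Population D: 1495.2 × 0.16 = 239.232 MJ
Population E: 239.232 × 0.12 = 28.70784 MJ
Population F: 28.70784 × 0.05 = 1.435392 MJ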